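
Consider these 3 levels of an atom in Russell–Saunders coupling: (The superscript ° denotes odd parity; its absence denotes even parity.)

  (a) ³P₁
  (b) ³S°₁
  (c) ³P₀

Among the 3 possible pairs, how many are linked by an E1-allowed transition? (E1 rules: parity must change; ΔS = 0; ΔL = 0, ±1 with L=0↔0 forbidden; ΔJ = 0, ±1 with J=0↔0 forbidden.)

(a)–(b): allowed.
(a)–(c): forbidden (parity).
(b)–(c): allowed.
Allowed pairs: 2 of 3.

2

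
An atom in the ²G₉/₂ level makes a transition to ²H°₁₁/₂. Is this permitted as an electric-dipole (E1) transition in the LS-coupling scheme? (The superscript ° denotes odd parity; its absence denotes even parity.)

allowed

Parity must change: even → odd — passes.
ΔS = 0: S: 1/2 → 1/2 — passes.
ΔL = 0, ±1 (not L=0↔0): L: 4 → 5, ΔL = +1 — passes.
ΔJ = 0, ±1 (not J=0↔0): J: 9/2 → 11/2, ΔJ = +1 — passes.
All four E1 rules are satisfied.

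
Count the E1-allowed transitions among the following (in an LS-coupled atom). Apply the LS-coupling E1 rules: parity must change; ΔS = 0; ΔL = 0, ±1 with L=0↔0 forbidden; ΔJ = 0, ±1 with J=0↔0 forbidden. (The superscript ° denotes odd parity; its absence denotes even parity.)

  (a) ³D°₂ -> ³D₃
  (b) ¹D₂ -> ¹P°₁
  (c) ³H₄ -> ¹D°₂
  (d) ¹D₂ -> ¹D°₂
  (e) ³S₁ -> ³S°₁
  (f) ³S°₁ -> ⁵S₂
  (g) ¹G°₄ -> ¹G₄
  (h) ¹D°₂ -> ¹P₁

(a) allowed
(b) allowed
(c) forbidden (ΔS, ΔL, ΔJ fail)
(d) allowed
(e) forbidden (ΔL fails)
(f) forbidden (ΔS, ΔL fail)
(g) allowed
(h) allowed
Total allowed: 5 of 8.

5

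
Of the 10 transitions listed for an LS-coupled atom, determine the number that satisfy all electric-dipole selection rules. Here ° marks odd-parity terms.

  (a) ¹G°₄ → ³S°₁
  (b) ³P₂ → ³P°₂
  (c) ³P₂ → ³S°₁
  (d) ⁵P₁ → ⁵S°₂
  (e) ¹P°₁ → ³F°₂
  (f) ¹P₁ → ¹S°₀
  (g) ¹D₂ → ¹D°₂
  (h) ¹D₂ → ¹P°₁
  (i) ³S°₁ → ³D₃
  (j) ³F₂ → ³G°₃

7

(a) forbidden (parity, ΔS, ΔL, ΔJ fail)
(b) allowed
(c) allowed
(d) allowed
(e) forbidden (parity, ΔS, ΔL fail)
(f) allowed
(g) allowed
(h) allowed
(i) forbidden (ΔL, ΔJ fail)
(j) allowed
Total allowed: 7 of 10.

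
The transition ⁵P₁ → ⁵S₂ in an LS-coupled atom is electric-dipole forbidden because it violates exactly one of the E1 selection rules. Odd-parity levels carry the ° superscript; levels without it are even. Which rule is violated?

Initial level: S=2, L=1, J=1, parity even. Final level: S=2, L=0, J=2, parity even.
Parity must change: even → even — fails.
ΔS = 0: S: 2 → 2 — ok.
ΔL = 0, ±1 (not L=0↔0): L: 1 → 0, ΔL = -1 — ok.
ΔJ = 0, ±1 (not J=0↔0): J: 1 → 2, ΔJ = +1 — ok.

parity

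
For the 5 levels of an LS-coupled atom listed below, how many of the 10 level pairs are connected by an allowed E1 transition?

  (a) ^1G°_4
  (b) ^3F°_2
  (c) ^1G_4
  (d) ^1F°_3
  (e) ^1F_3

4

(a)–(b): forbidden (parity, ΔS, ΔJ).
(a)–(c): allowed.
(a)–(d): forbidden (parity).
(a)–(e): allowed.
(b)–(c): forbidden (ΔS, ΔJ).
(b)–(d): forbidden (parity, ΔS).
(b)–(e): forbidden (ΔS).
(c)–(d): allowed.
(c)–(e): forbidden (parity).
(d)–(e): allowed.
Allowed pairs: 4 of 10.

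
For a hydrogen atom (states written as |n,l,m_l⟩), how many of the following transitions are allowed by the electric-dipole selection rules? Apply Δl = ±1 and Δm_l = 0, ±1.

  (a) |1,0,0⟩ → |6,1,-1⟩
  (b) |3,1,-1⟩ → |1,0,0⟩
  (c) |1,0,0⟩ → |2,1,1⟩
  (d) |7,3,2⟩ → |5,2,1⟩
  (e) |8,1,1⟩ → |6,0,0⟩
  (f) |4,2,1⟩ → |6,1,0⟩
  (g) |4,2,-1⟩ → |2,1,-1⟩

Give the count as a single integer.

7

(a) allowed
(b) allowed
(c) allowed
(d) allowed
(e) allowed
(f) allowed
(g) allowed
Total allowed: 7 of 7.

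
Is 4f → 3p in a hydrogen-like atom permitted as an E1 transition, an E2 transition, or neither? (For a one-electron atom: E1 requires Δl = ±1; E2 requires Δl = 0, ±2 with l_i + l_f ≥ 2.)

Δl = 1 − 3 = -2; l_i + l_f = 4.
E1 (Δl = ±1): not satisfied.
E2 (Δl = 0,±2, l_i+l_f ≥ 2): satisfied.

E2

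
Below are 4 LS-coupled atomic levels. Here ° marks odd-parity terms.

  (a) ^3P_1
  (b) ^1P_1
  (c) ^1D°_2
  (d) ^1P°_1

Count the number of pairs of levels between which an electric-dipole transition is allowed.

(a)–(b): forbidden (parity, ΔS).
(a)–(c): forbidden (ΔS).
(a)–(d): forbidden (ΔS).
(b)–(c): allowed.
(b)–(d): allowed.
(c)–(d): forbidden (parity).
Allowed pairs: 2 of 6.

2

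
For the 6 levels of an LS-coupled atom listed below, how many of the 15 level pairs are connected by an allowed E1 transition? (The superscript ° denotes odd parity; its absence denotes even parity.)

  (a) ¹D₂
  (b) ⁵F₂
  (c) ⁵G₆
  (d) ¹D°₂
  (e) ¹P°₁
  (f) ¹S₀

3

(a)–(b): forbidden (parity, ΔS).
(a)–(c): forbidden (parity, ΔS, ΔL, ΔJ).
(a)–(d): allowed.
(a)–(e): allowed.
(a)–(f): forbidden (parity, ΔL, ΔJ).
(b)–(c): forbidden (parity, ΔJ).
(b)–(d): forbidden (ΔS).
(b)–(e): forbidden (ΔS, ΔL).
(b)–(f): forbidden (parity, ΔS, ΔL, ΔJ).
(c)–(d): forbidden (ΔS, ΔL, ΔJ).
(c)–(e): forbidden (ΔS, ΔL, ΔJ).
(c)–(f): forbidden (parity, ΔS, ΔL, ΔJ).
(d)–(e): forbidden (parity).
(d)–(f): forbidden (ΔL, ΔJ).
(e)–(f): allowed.
Allowed pairs: 3 of 15.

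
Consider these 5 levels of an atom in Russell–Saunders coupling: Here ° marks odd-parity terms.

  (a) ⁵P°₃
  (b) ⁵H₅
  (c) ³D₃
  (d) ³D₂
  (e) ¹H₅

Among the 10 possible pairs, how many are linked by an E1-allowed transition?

(a)–(b): forbidden (ΔL, ΔJ).
(a)–(c): forbidden (ΔS).
(a)–(d): forbidden (ΔS).
(a)–(e): forbidden (ΔS, ΔL, ΔJ).
(b)–(c): forbidden (parity, ΔS, ΔL, ΔJ).
(b)–(d): forbidden (parity, ΔS, ΔL, ΔJ).
(b)–(e): forbidden (parity, ΔS).
(c)–(d): forbidden (parity).
(c)–(e): forbidden (parity, ΔS, ΔL, ΔJ).
(d)–(e): forbidden (parity, ΔS, ΔL, ΔJ).
Allowed pairs: 0 of 10.

0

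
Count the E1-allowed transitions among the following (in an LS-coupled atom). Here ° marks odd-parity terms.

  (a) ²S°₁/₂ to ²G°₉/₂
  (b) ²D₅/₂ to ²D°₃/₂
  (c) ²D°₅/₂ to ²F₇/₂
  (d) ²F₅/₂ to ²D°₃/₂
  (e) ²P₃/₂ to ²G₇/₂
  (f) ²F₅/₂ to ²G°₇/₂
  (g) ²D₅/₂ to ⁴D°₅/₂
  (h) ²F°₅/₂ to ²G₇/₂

5

(a) forbidden (parity, ΔL, ΔJ fail)
(b) allowed
(c) allowed
(d) allowed
(e) forbidden (parity, ΔL, ΔJ fail)
(f) allowed
(g) forbidden (ΔS fails)
(h) allowed
Total allowed: 5 of 8.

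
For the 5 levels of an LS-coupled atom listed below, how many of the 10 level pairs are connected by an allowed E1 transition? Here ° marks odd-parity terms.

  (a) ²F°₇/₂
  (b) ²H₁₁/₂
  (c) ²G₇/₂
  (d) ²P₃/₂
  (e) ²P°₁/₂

2

(a)–(b): forbidden (ΔL, ΔJ).
(a)–(c): allowed.
(a)–(d): forbidden (ΔL, ΔJ).
(a)–(e): forbidden (parity, ΔL, ΔJ).
(b)–(c): forbidden (parity, ΔJ).
(b)–(d): forbidden (parity, ΔL, ΔJ).
(b)–(e): forbidden (ΔL, ΔJ).
(c)–(d): forbidden (parity, ΔL, ΔJ).
(c)–(e): forbidden (ΔL, ΔJ).
(d)–(e): allowed.
Allowed pairs: 2 of 10.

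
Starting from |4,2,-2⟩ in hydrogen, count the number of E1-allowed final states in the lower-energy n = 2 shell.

1

E1 requires Δl = ±1, so l_f ∈ {1, 3}; with 0 ≤ l_f ≤ n_f−1 = 1, the allowed l_f values are {1}.
For l_f = 1: m_f ∈ {m_i−1, m_i, m_i+1} ∩ [−1, 1] = {-1} → 1 state.
Total: 1.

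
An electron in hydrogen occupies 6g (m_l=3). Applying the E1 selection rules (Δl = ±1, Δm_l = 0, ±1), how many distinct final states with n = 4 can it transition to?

E1 requires Δl = ±1, so l_f ∈ {3, 5}; with 0 ≤ l_f ≤ n_f−1 = 3, the allowed l_f values are {3}.
For l_f = 3: m_f ∈ {m_i−1, m_i, m_i+1} ∩ [−3, 3] = {2, 3} → 2 states.
Total: 2.

2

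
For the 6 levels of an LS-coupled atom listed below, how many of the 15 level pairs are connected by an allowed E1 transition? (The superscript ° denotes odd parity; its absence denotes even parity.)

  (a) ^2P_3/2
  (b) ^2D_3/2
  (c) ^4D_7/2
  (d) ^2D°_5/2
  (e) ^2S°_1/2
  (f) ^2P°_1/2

5

(a)–(b): forbidden (parity).
(a)–(c): forbidden (parity, ΔS, ΔJ).
(a)–(d): allowed.
(a)–(e): allowed.
(a)–(f): allowed.
(b)–(c): forbidden (parity, ΔS, ΔJ).
(b)–(d): allowed.
(b)–(e): forbidden (ΔL).
(b)–(f): allowed.
(c)–(d): forbidden (ΔS).
(c)–(e): forbidden (ΔS, ΔL, ΔJ).
(c)–(f): forbidden (ΔS, ΔJ).
(d)–(e): forbidden (parity, ΔL, ΔJ).
(d)–(f): forbidden (parity, ΔJ).
(e)–(f): forbidden (parity).
Allowed pairs: 5 of 15.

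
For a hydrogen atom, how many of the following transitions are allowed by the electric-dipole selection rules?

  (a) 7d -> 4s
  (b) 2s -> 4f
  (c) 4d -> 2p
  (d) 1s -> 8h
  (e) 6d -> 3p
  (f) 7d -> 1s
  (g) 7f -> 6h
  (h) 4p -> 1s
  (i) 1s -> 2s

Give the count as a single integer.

3

(a) forbidden — Δl = -2 (E1 requires Δl = ±1)
(b) forbidden — Δl = +3 (E1 requires Δl = ±1)
(c) allowed
(d) forbidden — Δl = +5 (E1 requires Δl = ±1)
(e) allowed
(f) forbidden — Δl = -2 (E1 requires Δl = ±1)
(g) forbidden — Δl = +2 (E1 requires Δl = ±1)
(h) allowed
(i) forbidden — Δl = +0 (E1 requires Δl = ±1)
Total allowed: 3 of 9.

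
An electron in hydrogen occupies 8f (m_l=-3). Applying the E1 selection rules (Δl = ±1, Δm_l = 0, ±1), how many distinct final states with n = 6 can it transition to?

E1 requires Δl = ±1, so l_f ∈ {2, 4}; with 0 ≤ l_f ≤ n_f−1 = 5, the allowed l_f values are {2, 4}.
For l_f = 2: m_f ∈ {m_i−1, m_i, m_i+1} ∩ [−2, 2] = {-2} → 1 state.
For l_f = 4: m_f ∈ {m_i−1, m_i, m_i+1} ∩ [−4, 4] = {-4, -3, -2} → 3 states.
Total: 4.

4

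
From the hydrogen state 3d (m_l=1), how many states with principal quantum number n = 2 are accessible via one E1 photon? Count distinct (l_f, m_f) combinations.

2

E1 requires Δl = ±1, so l_f ∈ {1, 3}; with 0 ≤ l_f ≤ n_f−1 = 1, the allowed l_f values are {1}.
For l_f = 1: m_f ∈ {m_i−1, m_i, m_i+1} ∩ [−1, 1] = {0, 1} → 2 states.
Total: 2.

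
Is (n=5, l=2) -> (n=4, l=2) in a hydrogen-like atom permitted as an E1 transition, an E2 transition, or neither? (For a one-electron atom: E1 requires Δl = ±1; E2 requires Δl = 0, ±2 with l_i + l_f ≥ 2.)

E2

Δl = 2 − 2 = +0; l_i + l_f = 4.
E1 (Δl = ±1): not satisfied.
E2 (Δl = 0,±2, l_i+l_f ≥ 2): satisfied.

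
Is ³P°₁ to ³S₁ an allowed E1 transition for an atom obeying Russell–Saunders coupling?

allowed

Initial level: S=1, L=1, J=1, parity odd. Final level: S=1, L=0, J=1, parity even.
Parity must change: odd → even — ok.
ΔS = 0: S: 1 → 1 — ok.
ΔL = 0, ±1 (not L=0↔0): L: 1 → 0, ΔL = -1 — ok.
ΔJ = 0, ±1 (not J=0↔0): J: 1 → 1, ΔJ = +0 — ok.
All four E1 rules are satisfied.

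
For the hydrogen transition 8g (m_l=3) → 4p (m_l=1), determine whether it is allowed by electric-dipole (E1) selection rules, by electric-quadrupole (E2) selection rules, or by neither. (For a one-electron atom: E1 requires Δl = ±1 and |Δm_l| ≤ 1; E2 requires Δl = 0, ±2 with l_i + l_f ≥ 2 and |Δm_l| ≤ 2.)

Δl = 1 − 4 = -3; l_i + l_f = 5.
Δm_l = -2.
E1 (Δl = ±1, |Δm_l| ≤ 1): not satisfied.
E2 (Δl = 0,±2, l_i+l_f ≥ 2, |Δm_l| ≤ 2): not satisfied.

neither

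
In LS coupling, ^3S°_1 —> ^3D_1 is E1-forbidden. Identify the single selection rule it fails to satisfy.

the ΔL = 0, ±1 rule

Reading off the term symbols: S 1→1, L 0→2, J 1→1, parity odd→even.
ΔJ = 0, ±1 (not J=0↔0): J: 1 → 1, ΔJ = +0 — ✓.
ΔL = 0, ±1 (not L=0↔0): L: 0 → 2, ΔL = +2 — ✗.
ΔS = 0: S: 1 → 1 — ✓.
Parity must change: odd → even — ✓.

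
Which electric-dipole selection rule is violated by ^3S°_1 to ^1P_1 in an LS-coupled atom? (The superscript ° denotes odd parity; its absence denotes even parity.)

the ΔS = 0 rule

Parity must change: odd → even — satisfied.
ΔS = 0: S: 1 → 0 — violated.
ΔL = 0, ±1 (not L=0↔0): L: 0 → 1, ΔL = +1 — satisfied.
ΔJ = 0, ±1 (not J=0↔0): J: 1 → 1, ΔJ = +0 — satisfied.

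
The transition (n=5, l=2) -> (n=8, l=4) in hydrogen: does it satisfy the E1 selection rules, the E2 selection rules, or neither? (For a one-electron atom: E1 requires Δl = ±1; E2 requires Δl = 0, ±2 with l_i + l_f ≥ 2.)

E2

Δl = 4 − 2 = +2; l_i + l_f = 6.
E1 (Δl = ±1): not satisfied.
E2 (Δl = 0,±2, l_i+l_f ≥ 2): satisfied.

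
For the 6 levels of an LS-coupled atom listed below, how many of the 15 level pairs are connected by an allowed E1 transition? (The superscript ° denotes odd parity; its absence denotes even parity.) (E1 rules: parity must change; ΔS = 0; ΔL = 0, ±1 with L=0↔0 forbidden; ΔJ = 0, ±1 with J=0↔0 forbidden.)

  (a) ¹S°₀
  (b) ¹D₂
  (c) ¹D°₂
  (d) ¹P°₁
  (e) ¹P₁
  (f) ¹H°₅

(a)–(b): forbidden (ΔL, ΔJ).
(a)–(c): forbidden (parity, ΔL, ΔJ).
(a)–(d): forbidden (parity).
(a)–(e): allowed.
(a)–(f): forbidden (parity, ΔL, ΔJ).
(b)–(c): allowed.
(b)–(d): allowed.
(b)–(e): forbidden (parity).
(b)–(f): forbidden (ΔL, ΔJ).
(c)–(d): forbidden (parity).
(c)–(e): allowed.
(c)–(f): forbidden (parity, ΔL, ΔJ).
(d)–(e): allowed.
(d)–(f): forbidden (parity, ΔL, ΔJ).
(e)–(f): forbidden (ΔL, ΔJ).
Allowed pairs: 5 of 15.

5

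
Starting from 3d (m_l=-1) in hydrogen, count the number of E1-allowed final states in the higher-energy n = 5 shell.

E1 requires Δl = ±1, so l_f ∈ {1, 3}; with 0 ≤ l_f ≤ n_f−1 = 4, the allowed l_f values are {1, 3}.
For l_f = 1: m_f ∈ {m_i−1, m_i, m_i+1} ∩ [−1, 1] = {-1, 0} → 2 states.
For l_f = 3: m_f ∈ {m_i−1, m_i, m_i+1} ∩ [−3, 3] = {-2, -1, 0} → 3 states.
Total: 5.

5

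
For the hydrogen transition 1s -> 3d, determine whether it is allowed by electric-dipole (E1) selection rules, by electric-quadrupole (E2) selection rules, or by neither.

Δl = 2 − 0 = +2; l_i + l_f = 2.
E1 (Δl = ±1): not satisfied.
E2 (Δl = 0,±2, l_i+l_f ≥ 2): satisfied.

E2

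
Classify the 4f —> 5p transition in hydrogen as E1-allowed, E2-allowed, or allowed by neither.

Δl = 1 − 3 = -2; l_i + l_f = 4.
E1 (Δl = ±1): not satisfied.
E2 (Δl = 0,±2, l_i+l_f ≥ 2): satisfied.

E2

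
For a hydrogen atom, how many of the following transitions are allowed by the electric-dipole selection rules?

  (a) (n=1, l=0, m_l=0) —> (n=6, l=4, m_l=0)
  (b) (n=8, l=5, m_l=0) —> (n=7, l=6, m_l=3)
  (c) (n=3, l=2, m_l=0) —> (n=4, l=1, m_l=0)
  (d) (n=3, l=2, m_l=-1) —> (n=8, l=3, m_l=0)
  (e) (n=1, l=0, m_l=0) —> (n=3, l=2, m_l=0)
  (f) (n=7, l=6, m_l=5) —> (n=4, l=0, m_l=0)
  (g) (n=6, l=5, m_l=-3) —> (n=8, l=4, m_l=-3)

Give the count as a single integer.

3

(a) forbidden — Δl = +4 (E1 requires Δl = ±1)
(b) forbidden — Δm_l = +3 (E1 requires Δm_l = 0, ±1)
(c) allowed
(d) allowed
(e) forbidden — Δl = +2 (E1 requires Δl = ±1)
(f) forbidden — Δl = -6 (E1 requires Δl = ±1); Δm_l = -5 (E1 requires Δm_l = 0, ±1)
(g) allowed
Total allowed: 3 of 7.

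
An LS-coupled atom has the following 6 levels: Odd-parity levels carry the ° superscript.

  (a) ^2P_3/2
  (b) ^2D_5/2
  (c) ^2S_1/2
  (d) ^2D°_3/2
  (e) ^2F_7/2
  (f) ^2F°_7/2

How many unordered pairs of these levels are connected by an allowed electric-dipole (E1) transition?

(a)–(b): forbidden (parity).
(a)–(c): forbidden (parity).
(a)–(d): allowed.
(a)–(e): forbidden (parity, ΔL, ΔJ).
(a)–(f): forbidden (ΔL, ΔJ).
(b)–(c): forbidden (parity, ΔL, ΔJ).
(b)–(d): allowed.
(b)–(e): forbidden (parity).
(b)–(f): allowed.
(c)–(d): forbidden (ΔL).
(c)–(e): forbidden (parity, ΔL, ΔJ).
(c)–(f): forbidden (ΔL, ΔJ).
(d)–(e): forbidden (ΔJ).
(d)–(f): forbidden (parity, ΔJ).
(e)–(f): allowed.
Allowed pairs: 4 of 15.

4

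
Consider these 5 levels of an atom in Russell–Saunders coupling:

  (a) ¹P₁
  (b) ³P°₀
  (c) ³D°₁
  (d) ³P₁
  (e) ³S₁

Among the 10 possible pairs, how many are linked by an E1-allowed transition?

3

(a)–(b): forbidden (ΔS).
(a)–(c): forbidden (ΔS).
(a)–(d): forbidden (parity, ΔS).
(a)–(e): forbidden (parity, ΔS).
(b)–(c): forbidden (parity).
(b)–(d): allowed.
(b)–(e): allowed.
(c)–(d): allowed.
(c)–(e): forbidden (ΔL).
(d)–(e): forbidden (parity).
Allowed pairs: 3 of 10.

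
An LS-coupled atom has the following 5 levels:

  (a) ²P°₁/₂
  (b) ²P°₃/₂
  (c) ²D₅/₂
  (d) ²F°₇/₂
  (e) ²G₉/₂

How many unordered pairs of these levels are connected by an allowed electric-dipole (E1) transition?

3

(a)–(b): forbidden (parity).
(a)–(c): forbidden (ΔJ).
(a)–(d): forbidden (parity, ΔL, ΔJ).
(a)–(e): forbidden (ΔL, ΔJ).
(b)–(c): allowed.
(b)–(d): forbidden (parity, ΔL, ΔJ).
(b)–(e): forbidden (ΔL, ΔJ).
(c)–(d): allowed.
(c)–(e): forbidden (parity, ΔL, ΔJ).
(d)–(e): allowed.
Allowed pairs: 3 of 10.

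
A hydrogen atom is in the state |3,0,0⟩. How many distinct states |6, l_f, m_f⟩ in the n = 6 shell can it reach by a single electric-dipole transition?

E1 requires Δl = ±1, so l_f ∈ {-1, 1}; with 0 ≤ l_f ≤ n_f−1 = 5, the allowed l_f values are {1}.
For l_f = 1: m_f ∈ {m_i−1, m_i, m_i+1} ∩ [−1, 1] = {-1, 0, 1} → 3 states.
Total: 3.

3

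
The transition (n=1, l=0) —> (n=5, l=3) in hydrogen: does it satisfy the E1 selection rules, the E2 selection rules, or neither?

neither

Δl = 3 − 0 = +3; l_i + l_f = 3.
E1 (Δl = ±1): not satisfied.
E2 (Δl = 0,±2, l_i+l_f ≥ 2): not satisfied.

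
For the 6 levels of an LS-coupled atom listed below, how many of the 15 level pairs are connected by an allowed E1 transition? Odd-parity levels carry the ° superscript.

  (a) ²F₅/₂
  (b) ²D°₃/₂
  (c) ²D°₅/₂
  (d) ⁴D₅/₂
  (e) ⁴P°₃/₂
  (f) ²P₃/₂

5

(a)–(b): allowed.
(a)–(c): allowed.
(a)–(d): forbidden (parity, ΔS).
(a)–(e): forbidden (ΔS, ΔL).
(a)–(f): forbidden (parity, ΔL).
(b)–(c): forbidden (parity).
(b)–(d): forbidden (ΔS).
(b)–(e): forbidden (parity, ΔS).
(b)–(f): allowed.
(c)–(d): forbidden (ΔS).
(c)–(e): forbidden (parity, ΔS).
(c)–(f): allowed.
(d)–(e): allowed.
(d)–(f): forbidden (parity, ΔS).
(e)–(f): forbidden (ΔS).
Allowed pairs: 5 of 15.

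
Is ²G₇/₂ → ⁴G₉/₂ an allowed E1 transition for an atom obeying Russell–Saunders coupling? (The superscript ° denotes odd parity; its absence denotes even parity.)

forbidden

Initial level: S=1/2, L=4, J=7/2, parity even. Final level: S=3/2, L=4, J=9/2, parity even.
ΔL = 0, ±1 (not L=0↔0): L: 4 → 4, ΔL = +0 — ✓.
ΔS = 0: S: 1/2 → 3/2 — ✗.
ΔJ = 0, ±1 (not J=0↔0): J: 7/2 → 9/2, ΔJ = +1 — ✓.
Parity must change: even → even — ✗.
Rule(s) violated: parity, ΔS.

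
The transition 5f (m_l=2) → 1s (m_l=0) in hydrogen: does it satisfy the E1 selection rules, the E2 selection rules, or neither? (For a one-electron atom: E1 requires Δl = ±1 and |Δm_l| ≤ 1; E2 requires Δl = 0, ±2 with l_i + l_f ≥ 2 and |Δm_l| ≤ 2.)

neither

Δl = 0 − 3 = -3; l_i + l_f = 3.
Δm_l = -2.
E1 (Δl = ±1, |Δm_l| ≤ 1): not satisfied.
E2 (Δl = 0,±2, l_i+l_f ≥ 2, |Δm_l| ≤ 2): not satisfied.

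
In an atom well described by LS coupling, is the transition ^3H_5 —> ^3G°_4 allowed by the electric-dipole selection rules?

allowed

Reading off the term symbols: S 1→1, L 5→4, J 5→4, parity even→odd.
Parity must change: even → odd — ok.
ΔS = 0: S: 1 → 1 — ok.
ΔL = 0, ±1 (not L=0↔0): L: 5 → 4, ΔL = -1 — ok.
ΔJ = 0, ±1 (not J=0↔0): J: 5 → 4, ΔJ = -1 — ok.
All four E1 rules are satisfied.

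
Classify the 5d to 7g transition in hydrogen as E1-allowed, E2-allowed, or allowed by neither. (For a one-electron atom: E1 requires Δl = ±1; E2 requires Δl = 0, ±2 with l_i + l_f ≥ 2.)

Δl = 4 − 2 = +2; l_i + l_f = 6.
E1 (Δl = ±1): not satisfied.
E2 (Δl = 0,±2, l_i+l_f ≥ 2): satisfied.

E2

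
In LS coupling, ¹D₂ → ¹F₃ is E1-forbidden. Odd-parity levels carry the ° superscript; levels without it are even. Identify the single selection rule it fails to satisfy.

ΔS = 0: S: 0 → 0 — ✓.
Parity must change: even → even — ✗.
ΔJ = 0, ±1 (not J=0↔0): J: 2 → 3, ΔJ = +1 — ✓.
ΔL = 0, ±1 (not L=0↔0): L: 2 → 3, ΔL = +1 — ✓.

parity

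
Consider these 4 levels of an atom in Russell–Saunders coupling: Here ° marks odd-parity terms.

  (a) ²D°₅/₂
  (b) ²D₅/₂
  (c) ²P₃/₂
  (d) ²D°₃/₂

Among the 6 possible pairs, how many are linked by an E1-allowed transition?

(a)–(b): allowed.
(a)–(c): allowed.
(a)–(d): forbidden (parity).
(b)–(c): forbidden (parity).
(b)–(d): allowed.
(c)–(d): allowed.
Allowed pairs: 4 of 6.

4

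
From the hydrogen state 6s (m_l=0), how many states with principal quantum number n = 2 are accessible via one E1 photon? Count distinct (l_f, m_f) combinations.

3

E1 requires Δl = ±1, so l_f ∈ {-1, 1}; with 0 ≤ l_f ≤ n_f−1 = 1, the allowed l_f values are {1}.
For l_f = 1: m_f ∈ {m_i−1, m_i, m_i+1} ∩ [−1, 1] = {-1, 0, 1} → 3 states.
Total: 3.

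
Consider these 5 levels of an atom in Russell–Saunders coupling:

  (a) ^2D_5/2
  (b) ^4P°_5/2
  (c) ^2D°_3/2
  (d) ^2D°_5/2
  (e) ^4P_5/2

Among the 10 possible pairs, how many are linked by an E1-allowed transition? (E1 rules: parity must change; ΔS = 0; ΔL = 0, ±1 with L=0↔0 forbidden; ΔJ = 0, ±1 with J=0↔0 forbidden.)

3

(a)–(b): forbidden (ΔS).
(a)–(c): allowed.
(a)–(d): allowed.
(a)–(e): forbidden (parity, ΔS).
(b)–(c): forbidden (parity, ΔS).
(b)–(d): forbidden (parity, ΔS).
(b)–(e): allowed.
(c)–(d): forbidden (parity).
(c)–(e): forbidden (ΔS).
(d)–(e): forbidden (ΔS).
Allowed pairs: 3 of 10.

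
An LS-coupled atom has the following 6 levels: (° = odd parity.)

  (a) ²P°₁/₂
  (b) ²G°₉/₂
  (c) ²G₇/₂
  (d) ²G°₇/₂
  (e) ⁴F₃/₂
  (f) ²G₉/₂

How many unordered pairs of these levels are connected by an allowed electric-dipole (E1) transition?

(a)–(b): forbidden (parity, ΔL, ΔJ).
(a)–(c): forbidden (ΔL, ΔJ).
(a)–(d): forbidden (parity, ΔL, ΔJ).
(a)–(e): forbidden (ΔS, ΔL).
(a)–(f): forbidden (ΔL, ΔJ).
(b)–(c): allowed.
(b)–(d): forbidden (parity).
(b)–(e): forbidden (ΔS, ΔJ).
(b)–(f): allowed.
(c)–(d): allowed.
(c)–(e): forbidden (parity, ΔS, ΔJ).
(c)–(f): forbidden (parity).
(d)–(e): forbidden (ΔS, ΔJ).
(d)–(f): allowed.
(e)–(f): forbidden (parity, ΔS, ΔJ).
Allowed pairs: 4 of 15.

4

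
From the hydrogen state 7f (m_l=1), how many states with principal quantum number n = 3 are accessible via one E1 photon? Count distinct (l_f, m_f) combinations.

E1 requires Δl = ±1, so l_f ∈ {2, 4}; with 0 ≤ l_f ≤ n_f−1 = 2, the allowed l_f values are {2}.
For l_f = 2: m_f ∈ {m_i−1, m_i, m_i+1} ∩ [−2, 2] = {0, 1, 2} → 3 states.
Total: 3.

3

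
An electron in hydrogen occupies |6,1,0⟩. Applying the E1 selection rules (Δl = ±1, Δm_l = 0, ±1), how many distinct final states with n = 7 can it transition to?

4

E1 requires Δl = ±1, so l_f ∈ {0, 2}; with 0 ≤ l_f ≤ n_f−1 = 6, the allowed l_f values are {0, 2}.
For l_f = 0: m_f ∈ {m_i−1, m_i, m_i+1} ∩ [−0, 0] = {0} → 1 state.
For l_f = 2: m_f ∈ {m_i−1, m_i, m_i+1} ∩ [−2, 2] = {-1, 0, 1} → 3 states.
Total: 4.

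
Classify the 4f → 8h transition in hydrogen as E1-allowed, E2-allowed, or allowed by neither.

E2

Δl = 5 − 3 = +2; l_i + l_f = 8.
E1 (Δl = ±1): not satisfied.
E2 (Δl = 0,±2, l_i+l_f ≥ 2): satisfied.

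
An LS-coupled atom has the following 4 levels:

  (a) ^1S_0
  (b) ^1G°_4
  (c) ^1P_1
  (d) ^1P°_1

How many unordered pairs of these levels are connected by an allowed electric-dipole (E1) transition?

2

(a)–(b): forbidden (ΔL, ΔJ).
(a)–(c): forbidden (parity).
(a)–(d): allowed.
(b)–(c): forbidden (ΔL, ΔJ).
(b)–(d): forbidden (parity, ΔL, ΔJ).
(c)–(d): allowed.
Allowed pairs: 2 of 6.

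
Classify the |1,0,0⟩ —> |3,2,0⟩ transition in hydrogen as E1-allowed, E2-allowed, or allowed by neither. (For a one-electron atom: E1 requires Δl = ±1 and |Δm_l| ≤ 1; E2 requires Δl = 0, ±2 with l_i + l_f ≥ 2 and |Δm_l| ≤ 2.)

Δl = 2 − 0 = +2; l_i + l_f = 2.
Δm_l = +0.
E1 (Δl = ±1, |Δm_l| ≤ 1): not satisfied.
E2 (Δl = 0,±2, l_i+l_f ≥ 2, |Δm_l| ≤ 2): satisfied.

E2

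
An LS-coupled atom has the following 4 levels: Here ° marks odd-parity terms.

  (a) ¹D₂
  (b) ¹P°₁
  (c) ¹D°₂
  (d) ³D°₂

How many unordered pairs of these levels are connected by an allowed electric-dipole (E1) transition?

2

(a)–(b): allowed.
(a)–(c): allowed.
(a)–(d): forbidden (ΔS).
(b)–(c): forbidden (parity).
(b)–(d): forbidden (parity, ΔS).
(c)–(d): forbidden (parity, ΔS).
Allowed pairs: 2 of 6.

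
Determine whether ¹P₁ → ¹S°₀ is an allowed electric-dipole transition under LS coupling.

Reading off the term symbols: S 0→0, L 1→0, J 1→0, parity even→odd.
ΔJ = 0, ±1 (not J=0↔0): J: 1 → 0, ΔJ = -1 — ✓.
Parity must change: even → odd — ✓.
ΔS = 0: S: 0 → 0 — ✓.
ΔL = 0, ±1 (not L=0↔0): L: 1 → 0, ΔL = -1 — ✓.
All four E1 rules are satisfied.

allowed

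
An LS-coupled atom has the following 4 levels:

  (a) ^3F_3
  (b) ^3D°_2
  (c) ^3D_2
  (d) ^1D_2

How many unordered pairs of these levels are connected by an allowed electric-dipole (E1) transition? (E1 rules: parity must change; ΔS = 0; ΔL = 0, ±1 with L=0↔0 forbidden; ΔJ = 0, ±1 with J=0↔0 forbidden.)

2

(a)–(b): allowed.
(a)–(c): forbidden (parity).
(a)–(d): forbidden (parity, ΔS).
(b)–(c): allowed.
(b)–(d): forbidden (ΔS).
(c)–(d): forbidden (parity, ΔS).
Allowed pairs: 2 of 6.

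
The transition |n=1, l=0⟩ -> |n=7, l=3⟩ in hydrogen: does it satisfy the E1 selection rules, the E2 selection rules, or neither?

neither

Δl = 3 − 0 = +3; l_i + l_f = 3.
E1 (Δl = ±1): not satisfied.
E2 (Δl = 0,±2, l_i+l_f ≥ 2): not satisfied.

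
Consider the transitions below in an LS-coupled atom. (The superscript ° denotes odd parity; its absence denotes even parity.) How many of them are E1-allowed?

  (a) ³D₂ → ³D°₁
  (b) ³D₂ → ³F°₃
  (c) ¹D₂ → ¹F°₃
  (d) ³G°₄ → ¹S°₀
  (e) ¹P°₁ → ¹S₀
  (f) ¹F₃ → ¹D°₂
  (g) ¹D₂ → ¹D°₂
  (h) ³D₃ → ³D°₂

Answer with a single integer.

7

(a) allowed
(b) allowed
(c) allowed
(d) forbidden (parity, ΔS, ΔL, ΔJ fail)
(e) allowed
(f) allowed
(g) allowed
(h) allowed
Total allowed: 7 of 8.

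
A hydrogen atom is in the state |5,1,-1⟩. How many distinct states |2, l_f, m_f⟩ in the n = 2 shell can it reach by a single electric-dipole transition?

E1 requires Δl = ±1, so l_f ∈ {0, 2}; with 0 ≤ l_f ≤ n_f−1 = 1, the allowed l_f values are {0}.
For l_f = 0: m_f ∈ {m_i−1, m_i, m_i+1} ∩ [−0, 0] = {0} → 1 state.
Total: 1.

1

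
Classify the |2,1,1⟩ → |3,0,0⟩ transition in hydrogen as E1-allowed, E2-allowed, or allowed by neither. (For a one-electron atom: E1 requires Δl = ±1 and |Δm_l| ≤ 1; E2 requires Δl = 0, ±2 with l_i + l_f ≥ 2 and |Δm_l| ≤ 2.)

Δl = 0 − 1 = -1; l_i + l_f = 1.
Δm_l = -1.
E1 (Δl = ±1, |Δm_l| ≤ 1): satisfied.
E2 (Δl = 0,±2, l_i+l_f ≥ 2, |Δm_l| ≤ 2): not satisfied.

E1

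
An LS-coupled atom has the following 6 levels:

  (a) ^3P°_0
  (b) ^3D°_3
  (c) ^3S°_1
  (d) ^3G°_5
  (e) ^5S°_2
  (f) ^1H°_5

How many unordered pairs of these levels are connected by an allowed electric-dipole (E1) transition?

(a)–(b): forbidden (parity, ΔJ).
(a)–(c): forbidden (parity).
(a)–(d): forbidden (parity, ΔL, ΔJ).
(a)–(e): forbidden (parity, ΔS, ΔJ).
(a)–(f): forbidden (parity, ΔS, ΔL, ΔJ).
(b)–(c): forbidden (parity, ΔL, ΔJ).
(b)–(d): forbidden (parity, ΔL, ΔJ).
(b)–(e): forbidden (parity, ΔS, ΔL).
(b)–(f): forbidden (parity, ΔS, ΔL, ΔJ).
(c)–(d): forbidden (parity, ΔL, ΔJ).
(c)–(e): forbidden (parity, ΔS, ΔL).
(c)–(f): forbidden (parity, ΔS, ΔL, ΔJ).
(d)–(e): forbidden (parity, ΔS, ΔL, ΔJ).
(d)–(f): forbidden (parity, ΔS).
(e)–(f): forbidden (parity, ΔS, ΔL, ΔJ).
Allowed pairs: 0 of 15.

0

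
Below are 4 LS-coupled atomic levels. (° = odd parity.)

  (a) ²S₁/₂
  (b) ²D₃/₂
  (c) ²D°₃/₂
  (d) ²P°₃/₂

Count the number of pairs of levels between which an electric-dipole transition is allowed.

(a)–(b): forbidden (parity, ΔL).
(a)–(c): forbidden (ΔL).
(a)–(d): allowed.
(b)–(c): allowed.
(b)–(d): allowed.
(c)–(d): forbidden (parity).
Allowed pairs: 3 of 6.

3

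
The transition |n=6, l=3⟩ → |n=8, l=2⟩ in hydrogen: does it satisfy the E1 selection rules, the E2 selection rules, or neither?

E1

Δl = 2 − 3 = -1; l_i + l_f = 5.
E1 (Δl = ±1): satisfied.
E2 (Δl = 0,±2, l_i+l_f ≥ 2): not satisfied.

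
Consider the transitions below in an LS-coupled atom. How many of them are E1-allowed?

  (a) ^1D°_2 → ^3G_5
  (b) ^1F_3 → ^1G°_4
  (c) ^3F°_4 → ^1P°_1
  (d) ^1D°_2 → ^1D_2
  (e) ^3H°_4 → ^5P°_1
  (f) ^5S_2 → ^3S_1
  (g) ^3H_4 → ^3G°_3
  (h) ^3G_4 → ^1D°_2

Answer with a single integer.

3

(a) forbidden (ΔS, ΔL, ΔJ fail)
(b) allowed
(c) forbidden (parity, ΔS, ΔL, ΔJ fail)
(d) allowed
(e) forbidden (parity, ΔS, ΔL, ΔJ fail)
(f) forbidden (parity, ΔS, ΔL fail)
(g) allowed
(h) forbidden (ΔS, ΔL, ΔJ fail)
Total allowed: 3 of 8.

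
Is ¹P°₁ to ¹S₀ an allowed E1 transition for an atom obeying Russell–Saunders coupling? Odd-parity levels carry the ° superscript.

Parity must change: odd → even — passes.
ΔS = 0: S: 0 → 0 — passes.
ΔL = 0, ±1 (not L=0↔0): L: 1 → 0, ΔL = -1 — passes.
ΔJ = 0, ±1 (not J=0↔0): J: 1 → 0, ΔJ = -1 — passes.
All four E1 rules are satisfied.

allowed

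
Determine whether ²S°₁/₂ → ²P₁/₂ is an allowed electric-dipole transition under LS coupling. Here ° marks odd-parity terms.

Reading off the term symbols: S 1/2→1/2, L 0→1, J 1/2→1/2, parity odd→even.
Parity must change: odd → even — passes.
ΔS = 0: S: 1/2 → 1/2 — passes.
ΔL = 0, ±1 (not L=0↔0): L: 0 → 1, ΔL = +1 — passes.
ΔJ = 0, ±1 (not J=0↔0): J: 1/2 → 1/2, ΔJ = +0 — passes.
All four E1 rules are satisfied.

allowed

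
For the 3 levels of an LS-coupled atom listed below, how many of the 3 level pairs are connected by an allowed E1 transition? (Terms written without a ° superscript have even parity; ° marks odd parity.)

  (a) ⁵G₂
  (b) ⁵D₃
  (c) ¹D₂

0

(a)–(b): forbidden (parity, ΔL).
(a)–(c): forbidden (parity, ΔS, ΔL).
(b)–(c): forbidden (parity, ΔS).
Allowed pairs: 0 of 3.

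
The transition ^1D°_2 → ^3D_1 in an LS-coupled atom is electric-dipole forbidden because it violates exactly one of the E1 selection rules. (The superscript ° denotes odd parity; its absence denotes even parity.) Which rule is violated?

Initial level: S=0, L=2, J=2, parity odd. Final level: S=1, L=2, J=1, parity even.
ΔS = 0: S: 0 → 1 — fails.
Parity must change: odd → even — passes.
ΔL = 0, ±1 (not L=0↔0): L: 2 → 2, ΔL = +0 — passes.
ΔJ = 0, ±1 (not J=0↔0): J: 2 → 1, ΔJ = -1 — passes.

the ΔS = 0 rule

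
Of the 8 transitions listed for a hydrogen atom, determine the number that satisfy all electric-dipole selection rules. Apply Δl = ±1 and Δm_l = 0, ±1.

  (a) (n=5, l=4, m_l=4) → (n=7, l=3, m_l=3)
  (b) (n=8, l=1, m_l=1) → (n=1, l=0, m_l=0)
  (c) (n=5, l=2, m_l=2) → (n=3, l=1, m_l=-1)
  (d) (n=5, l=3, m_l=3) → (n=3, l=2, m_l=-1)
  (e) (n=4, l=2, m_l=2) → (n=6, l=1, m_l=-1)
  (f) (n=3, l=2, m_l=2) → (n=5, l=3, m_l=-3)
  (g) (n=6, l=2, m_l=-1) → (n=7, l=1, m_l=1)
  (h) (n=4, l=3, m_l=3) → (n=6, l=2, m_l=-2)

(a) allowed
(b) allowed
(c) forbidden — Δm_l = -3 (E1 requires Δm_l = 0, ±1)
(d) forbidden — Δm_l = -4 (E1 requires Δm_l = 0, ±1)
(e) forbidden — Δm_l = -3 (E1 requires Δm_l = 0, ±1)
(f) forbidden — Δm_l = -5 (E1 requires Δm_l = 0, ±1)
(g) forbidden — Δm_l = +2 (E1 requires Δm_l = 0, ±1)
(h) forbidden — Δm_l = -5 (E1 requires Δm_l = 0, ±1)
Total allowed: 2 of 8.

2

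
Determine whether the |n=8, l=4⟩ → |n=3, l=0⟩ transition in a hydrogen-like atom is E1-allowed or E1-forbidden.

forbidden

Δl = 0 − 4 = -4; the E1 rule Δl = ±1 is violated.
The transition is electric-dipole forbidden.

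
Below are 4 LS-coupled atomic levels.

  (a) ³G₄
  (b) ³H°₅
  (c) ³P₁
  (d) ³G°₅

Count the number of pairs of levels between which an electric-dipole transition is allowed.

2

(a)–(b): allowed.
(a)–(c): forbidden (parity, ΔL, ΔJ).
(a)–(d): allowed.
(b)–(c): forbidden (ΔL, ΔJ).
(b)–(d): forbidden (parity).
(c)–(d): forbidden (ΔL, ΔJ).
Allowed pairs: 2 of 6.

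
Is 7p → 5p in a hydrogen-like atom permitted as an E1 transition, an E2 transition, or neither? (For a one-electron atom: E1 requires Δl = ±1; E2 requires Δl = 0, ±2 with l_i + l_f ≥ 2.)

E2

Δl = 1 − 1 = +0; l_i + l_f = 2.
E1 (Δl = ±1): not satisfied.
E2 (Δl = 0,±2, l_i+l_f ≥ 2): satisfied.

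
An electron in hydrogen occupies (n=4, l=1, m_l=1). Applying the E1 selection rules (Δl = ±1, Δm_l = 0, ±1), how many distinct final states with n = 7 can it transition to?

E1 requires Δl = ±1, so l_f ∈ {0, 2}; with 0 ≤ l_f ≤ n_f−1 = 6, the allowed l_f values are {0, 2}.
For l_f = 0: m_f ∈ {m_i−1, m_i, m_i+1} ∩ [−0, 0] = {0} → 1 state.
For l_f = 2: m_f ∈ {m_i−1, m_i, m_i+1} ∩ [−2, 2] = {0, 1, 2} → 3 states.
Total: 4.

4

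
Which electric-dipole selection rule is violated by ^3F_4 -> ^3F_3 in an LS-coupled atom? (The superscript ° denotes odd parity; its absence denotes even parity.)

Parity must change: even → even — fails.
ΔJ = 0, ±1 (not J=0↔0): J: 4 → 3, ΔJ = -1 — passes.
ΔS = 0: S: 1 → 1 — passes.
ΔL = 0, ±1 (not L=0↔0): L: 3 → 3, ΔL = +0 — passes.

parity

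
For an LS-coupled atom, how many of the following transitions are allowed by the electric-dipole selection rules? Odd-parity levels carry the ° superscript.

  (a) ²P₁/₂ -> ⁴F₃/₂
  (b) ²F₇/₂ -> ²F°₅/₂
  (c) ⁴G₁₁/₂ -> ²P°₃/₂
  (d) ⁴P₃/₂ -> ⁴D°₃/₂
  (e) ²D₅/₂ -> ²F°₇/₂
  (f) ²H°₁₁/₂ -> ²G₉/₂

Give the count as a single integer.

4

(a) forbidden (parity, ΔS, ΔL fail)
(b) allowed
(c) forbidden (ΔS, ΔL, ΔJ fail)
(d) allowed
(e) allowed
(f) allowed
Total allowed: 4 of 6.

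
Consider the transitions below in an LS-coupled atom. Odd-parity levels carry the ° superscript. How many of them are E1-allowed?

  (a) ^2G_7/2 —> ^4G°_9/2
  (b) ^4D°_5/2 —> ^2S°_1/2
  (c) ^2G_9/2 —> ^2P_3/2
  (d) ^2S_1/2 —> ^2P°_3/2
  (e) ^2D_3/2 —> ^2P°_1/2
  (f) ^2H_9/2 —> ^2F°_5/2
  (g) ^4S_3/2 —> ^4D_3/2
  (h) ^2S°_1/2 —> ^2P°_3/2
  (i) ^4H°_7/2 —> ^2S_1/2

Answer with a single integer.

(a) forbidden (ΔS fails)
(b) forbidden (parity, ΔS, ΔL, ΔJ fail)
(c) forbidden (parity, ΔL, ΔJ fail)
(d) allowed
(e) allowed
(f) forbidden (ΔL, ΔJ fail)
(g) forbidden (parity, ΔL fail)
(h) forbidden (parity fails)
(i) forbidden (ΔS, ΔL, ΔJ fail)
Total allowed: 2 of 9.

2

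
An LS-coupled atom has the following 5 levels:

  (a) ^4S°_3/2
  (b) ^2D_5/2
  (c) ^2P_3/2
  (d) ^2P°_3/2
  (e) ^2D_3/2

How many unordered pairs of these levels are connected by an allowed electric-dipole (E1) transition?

3

(a)–(b): forbidden (ΔS, ΔL).
(a)–(c): forbidden (ΔS).
(a)–(d): forbidden (parity, ΔS).
(a)–(e): forbidden (ΔS, ΔL).
(b)–(c): forbidden (parity).
(b)–(d): allowed.
(b)–(e): forbidden (parity).
(c)–(d): allowed.
(c)–(e): forbidden (parity).
(d)–(e): allowed.
Allowed pairs: 3 of 10.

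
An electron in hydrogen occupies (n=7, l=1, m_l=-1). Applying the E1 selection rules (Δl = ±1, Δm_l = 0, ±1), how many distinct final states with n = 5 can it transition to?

4

E1 requires Δl = ±1, so l_f ∈ {0, 2}; with 0 ≤ l_f ≤ n_f−1 = 4, the allowed l_f values are {0, 2}.
For l_f = 0: m_f ∈ {m_i−1, m_i, m_i+1} ∩ [−0, 0] = {0} → 1 state.
For l_f = 2: m_f ∈ {m_i−1, m_i, m_i+1} ∩ [−2, 2] = {-2, -1, 0} → 3 states.
Total: 4.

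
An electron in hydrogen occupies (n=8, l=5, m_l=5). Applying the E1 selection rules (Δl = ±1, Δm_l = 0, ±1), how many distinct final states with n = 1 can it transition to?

0

E1 requires l_f ∈ {4, 6}, but neither lies in [0, 0], so no final state is reachable.
Total: 0.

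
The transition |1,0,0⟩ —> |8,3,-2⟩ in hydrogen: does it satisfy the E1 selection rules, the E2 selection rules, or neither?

neither

Δl = 3 − 0 = +3; l_i + l_f = 3.
Δm_l = -2.
E1 (Δl = ±1, |Δm_l| ≤ 1): not satisfied.
E2 (Δl = 0,±2, l_i+l_f ≥ 2, |Δm_l| ≤ 2): not satisfied.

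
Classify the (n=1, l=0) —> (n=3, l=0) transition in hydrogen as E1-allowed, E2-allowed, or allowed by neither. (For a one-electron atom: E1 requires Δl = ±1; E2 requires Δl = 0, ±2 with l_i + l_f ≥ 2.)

Δl = 0 − 0 = +0; l_i + l_f = 0.
E1 (Δl = ±1): not satisfied.
E2 (Δl = 0,±2, l_i+l_f ≥ 2): not satisfied.

neither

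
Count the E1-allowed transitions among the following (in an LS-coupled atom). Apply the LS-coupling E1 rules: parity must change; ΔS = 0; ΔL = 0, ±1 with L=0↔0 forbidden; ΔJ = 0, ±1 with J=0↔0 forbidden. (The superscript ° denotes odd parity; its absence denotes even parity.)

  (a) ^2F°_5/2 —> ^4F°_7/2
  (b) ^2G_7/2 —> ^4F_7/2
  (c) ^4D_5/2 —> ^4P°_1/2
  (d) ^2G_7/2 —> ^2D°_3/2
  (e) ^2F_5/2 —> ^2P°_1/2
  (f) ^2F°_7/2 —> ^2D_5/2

(a) forbidden (parity, ΔS fail)
(b) forbidden (parity, ΔS fail)
(c) forbidden (ΔJ fails)
(d) forbidden (ΔL, ΔJ fail)
(e) forbidden (ΔL, ΔJ fail)
(f) allowed
Total allowed: 1 of 6.

1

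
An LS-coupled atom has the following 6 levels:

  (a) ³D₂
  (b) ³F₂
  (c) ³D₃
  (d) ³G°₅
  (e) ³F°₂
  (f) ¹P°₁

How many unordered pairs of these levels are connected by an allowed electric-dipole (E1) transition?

(a)–(b): forbidden (parity).
(a)–(c): forbidden (parity).
(a)–(d): forbidden (ΔL, ΔJ).
(a)–(e): allowed.
(a)–(f): forbidden (ΔS).
(b)–(c): forbidden (parity).
(b)–(d): forbidden (ΔJ).
(b)–(e): allowed.
(b)–(f): forbidden (ΔS, ΔL).
(c)–(d): forbidden (ΔL, ΔJ).
(c)–(e): allowed.
(c)–(f): forbidden (ΔS, ΔJ).
(d)–(e): forbidden (parity, ΔJ).
(d)–(f): forbidden (parity, ΔS, ΔL, ΔJ).
(e)–(f): forbidden (parity, ΔS, ΔL).
Allowed pairs: 3 of 15.

3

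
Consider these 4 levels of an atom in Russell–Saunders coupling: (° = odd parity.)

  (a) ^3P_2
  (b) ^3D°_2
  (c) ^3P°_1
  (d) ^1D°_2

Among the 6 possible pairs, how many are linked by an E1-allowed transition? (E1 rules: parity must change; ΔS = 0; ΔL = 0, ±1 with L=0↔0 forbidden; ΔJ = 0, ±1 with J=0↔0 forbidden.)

2

(a)–(b): allowed.
(a)–(c): allowed.
(a)–(d): forbidden (ΔS).
(b)–(c): forbidden (parity).
(b)–(d): forbidden (parity, ΔS).
(c)–(d): forbidden (parity, ΔS).
Allowed pairs: 2 of 6.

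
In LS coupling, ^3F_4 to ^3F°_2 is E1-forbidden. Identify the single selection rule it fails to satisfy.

ΔS = 0: S: 1 → 1 — passes.
ΔJ = 0, ±1 (not J=0↔0): J: 4 → 2, ΔJ = -2 — fails.
ΔL = 0, ±1 (not L=0↔0): L: 3 → 3, ΔL = +0 — passes.
Parity must change: even → odd — passes.

the ΔJ = 0, ±1 rule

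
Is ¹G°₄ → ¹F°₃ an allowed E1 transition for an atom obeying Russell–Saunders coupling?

Initial level: S=0, L=4, J=4, parity odd. Final level: S=0, L=3, J=3, parity odd.
Parity must change: odd → odd — fails.
ΔS = 0: S: 0 → 0 — passes.
ΔL = 0, ±1 (not L=0↔0): L: 4 → 3, ΔL = -1 — passes.
ΔJ = 0, ±1 (not J=0↔0): J: 4 → 3, ΔJ = -1 — passes.
Rule(s) violated: parity.

forbidden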